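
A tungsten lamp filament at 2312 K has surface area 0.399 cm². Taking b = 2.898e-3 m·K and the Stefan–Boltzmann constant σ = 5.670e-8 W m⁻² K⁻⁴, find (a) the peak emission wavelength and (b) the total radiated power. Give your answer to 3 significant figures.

λ_max ≈ 1.25×10³ nm; P ≈ 64.6 W

(a) λ_max = b/T = 2.898×10⁻³/2312 = 1.253×10⁻⁶ m = 1.25×10³ nm.
Area A = 0.399 cm² = 3.99×10⁻⁵ m².
(b) P = σAT⁴ = 5.670×10⁻⁸×3.99×10⁻⁵×(2312)⁴ = 64.6 W.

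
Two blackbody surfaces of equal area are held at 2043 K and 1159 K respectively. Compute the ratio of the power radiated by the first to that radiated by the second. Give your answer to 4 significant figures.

P₁/P₂ ≈ 9.655

With equal areas, P₁/P₂ = (T₁/T₂)⁴ = (2043/1159)⁴ = 9.655.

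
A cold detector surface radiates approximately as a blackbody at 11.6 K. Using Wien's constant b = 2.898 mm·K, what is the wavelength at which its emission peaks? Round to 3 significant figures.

λ_max ≈ 2.50×10⁻⁴ m

Wien's displacement law: λ_max = b/T = (2.898×10⁻³ m·K)/(11.6 K) = 2.498×10⁻⁴ m.
That is 2.50×10⁻⁴ m, in the infrared range.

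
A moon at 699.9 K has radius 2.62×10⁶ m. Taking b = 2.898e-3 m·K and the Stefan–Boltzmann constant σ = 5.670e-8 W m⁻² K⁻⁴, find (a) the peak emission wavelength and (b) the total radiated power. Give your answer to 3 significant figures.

(a) λ_max = b/T = 2.898×10⁻³/699.9 = 4.141×10⁻⁶ m = 4.14 μm.
Surface area A = 4πR² = 4π(2.62×10⁶ m)² = 8.62606×10¹³ m².
(b) P = σAT⁴ = 5.670×10⁻⁸×8.62606×10¹³×(699.9)⁴ = 1.17×10¹⁸ W.

λ_max ≈ 4.14 μm; P ≈ 1.17×10¹⁸ W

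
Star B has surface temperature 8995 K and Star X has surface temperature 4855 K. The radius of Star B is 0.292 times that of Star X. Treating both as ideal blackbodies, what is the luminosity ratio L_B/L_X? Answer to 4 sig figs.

L_B/L_X ≈ 1.005

L ∝ R²T⁴, so L_B/L_X = (R_B/R_X)²(T_B/T_X)⁴ = (0.292)² × (8995/4855)⁴ = 0.085264 × 11.7828 = 1.005.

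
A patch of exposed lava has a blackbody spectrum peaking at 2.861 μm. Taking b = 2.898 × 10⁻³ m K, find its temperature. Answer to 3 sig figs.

T ≈ 1.01×10³ K

Wien's law gives T = b/λ_max = (2.898×10⁻³ m·K)/(2.861×10⁻⁶ m) = 1.01×10³ K.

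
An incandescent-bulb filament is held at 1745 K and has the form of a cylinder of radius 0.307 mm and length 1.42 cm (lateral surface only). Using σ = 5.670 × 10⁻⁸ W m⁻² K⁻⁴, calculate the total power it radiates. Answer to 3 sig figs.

P ≈ 14.4 W

Lateral area A = 2πrL = 2π×3.07×10⁻⁴×0.0142 = 2.73909×10⁻⁵ m².
P = σAT⁴ = 5.670×10⁻⁸ × 2.73909×10⁻⁵ × (1745)⁴ = 14.4 W.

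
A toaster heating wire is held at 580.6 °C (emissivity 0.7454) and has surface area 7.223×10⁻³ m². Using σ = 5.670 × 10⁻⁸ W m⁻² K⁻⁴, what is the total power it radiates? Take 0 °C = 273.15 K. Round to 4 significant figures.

T = 580.6 °C + 273.15 = 853.75 K.
Area A = 7.223×10⁻³ m².
P = εσAT⁴ = 0.7454 × 5.670×10⁻⁸ × 7.223×10⁻³ × (853.75)⁴ = 162.2 W.

P ≈ 162.2 W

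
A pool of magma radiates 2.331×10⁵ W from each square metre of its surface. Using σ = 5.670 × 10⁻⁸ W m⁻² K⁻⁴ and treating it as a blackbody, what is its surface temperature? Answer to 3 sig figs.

I = σT⁴, so T = (I/σ)^(1/4) = (2.331×10⁵/(5.670×10⁻⁸))^(1/4) = 1.42×10³ K.

T ≈ 1.42×10³ K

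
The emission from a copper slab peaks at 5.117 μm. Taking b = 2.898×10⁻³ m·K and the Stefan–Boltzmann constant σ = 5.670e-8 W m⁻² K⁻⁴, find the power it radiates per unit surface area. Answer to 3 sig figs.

I ≈ 5.83×10³ W/m²

Wien's law: T = b/λ_max = 2.898×10⁻³/5.117×10⁻⁶ = 566.347 K.
Then I = σT⁴ = 5.670×10⁻⁸×(566.347)⁴ = 5.83×10³ W/m².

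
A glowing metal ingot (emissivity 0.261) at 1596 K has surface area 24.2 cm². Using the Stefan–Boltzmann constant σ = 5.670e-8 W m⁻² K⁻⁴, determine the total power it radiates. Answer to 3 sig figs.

P ≈ 232 W

Area A = 24.2 cm² = 2.42×10⁻³ m².
P = εσAT⁴ = 0.261 × 5.670×10⁻⁸ × 2.42×10⁻³ × (1596)⁴ = 232 W.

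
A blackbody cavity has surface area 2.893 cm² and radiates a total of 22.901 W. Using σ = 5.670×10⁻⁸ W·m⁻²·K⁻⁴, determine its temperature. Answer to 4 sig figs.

T ≈ 1087 K

Area A = 2.893 cm² = 2.893×10⁻⁴ m².
P = σAT⁴ ⇒ T = (P/(σA))^(1/4) = (22.901/(5.670×10⁻⁸×2.893×10⁻⁴))^(1/4) = 1087 K.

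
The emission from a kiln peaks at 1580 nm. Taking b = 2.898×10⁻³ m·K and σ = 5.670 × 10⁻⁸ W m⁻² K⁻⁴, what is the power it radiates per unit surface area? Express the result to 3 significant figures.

Wien's law: T = b/λ_max = 2.898×10⁻³/1.580×10⁻⁶ = 1834.18 K.
Then I = σT⁴ = 5.670×10⁻⁸×(1834.18)⁴ = 6.42×10⁵ W/m².

I ≈ 6.42×10⁵ W/m²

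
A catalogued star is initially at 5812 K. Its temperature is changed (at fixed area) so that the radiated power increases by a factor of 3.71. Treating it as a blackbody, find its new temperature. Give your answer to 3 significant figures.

P ∝ T⁴, so T₂/T₁ = (P₂/P₁)^(1/4) = (3.71)^(1/4) = 1.38785.
T₂ = 5812 × 1.38785 = 8.07×10³ K.

T₂ ≈ 8.07×10³ K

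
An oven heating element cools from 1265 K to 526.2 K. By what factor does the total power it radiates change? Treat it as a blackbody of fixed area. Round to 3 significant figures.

P ∝ T⁴, so P₂/P₁ = (T₂/T₁)⁴ = (526.2/1265)⁴ = (0.415968)⁴ = 0.0299.

P₂/P₁ ≈ 0.0299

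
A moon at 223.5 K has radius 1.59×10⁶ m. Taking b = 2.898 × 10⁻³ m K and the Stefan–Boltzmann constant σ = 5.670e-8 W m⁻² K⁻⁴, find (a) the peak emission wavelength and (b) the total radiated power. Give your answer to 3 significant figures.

λ_max ≈ 13.0 μm; P ≈ 4.49×10¹⁵ W

(a) λ_max = b/T = 2.898×10⁻³/223.5 = 1.297×10⁻⁵ m = 13.0 μm.
Surface area A = 4πR² = 4π(1.59×10⁶ m)² = 3.17690×10¹³ m².
(b) P = σAT⁴ = 5.670×10⁻⁸×3.17690×10¹³×(223.5)⁴ = 4.49×10¹⁵ W.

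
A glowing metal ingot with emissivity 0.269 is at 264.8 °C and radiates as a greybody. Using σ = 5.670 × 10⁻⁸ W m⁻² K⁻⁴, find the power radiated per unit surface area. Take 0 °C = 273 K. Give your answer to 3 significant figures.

I ≈ 1.28×10³ W/m²

T = 264.8 °C + 273 = 537.8 K.
Stefan–Boltzmann: I = εσT⁴ = 0.269 × 5.670×10⁻⁸ × (537.8)⁴ = 1.28×10³ W/m².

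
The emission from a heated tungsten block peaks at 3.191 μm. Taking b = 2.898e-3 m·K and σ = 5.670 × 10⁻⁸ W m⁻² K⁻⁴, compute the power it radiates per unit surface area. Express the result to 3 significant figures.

I ≈ 3.86×10⁴ W/m²

Wien's law: T = b/λ_max = 2.898×10⁻³/3.191×10⁻⁶ = 908.179 K.
Then I = σT⁴ = 5.670×10⁻⁸×(908.179)⁴ = 3.86×10⁴ W/m².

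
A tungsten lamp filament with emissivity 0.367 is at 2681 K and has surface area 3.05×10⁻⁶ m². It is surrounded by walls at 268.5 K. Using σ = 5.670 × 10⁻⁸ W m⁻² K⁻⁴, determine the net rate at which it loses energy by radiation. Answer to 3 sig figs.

Area A = 3.05×10⁻⁶ m².
Net radiated power P_net = εσA(T⁴ − T₀⁴) = 0.367×5.670×10⁻⁸×3.05×10⁻⁶×(2681⁴ − 268.5⁴).
T⁴ − T₀⁴ = 5.16639×10¹³ − 5.19729×10⁹ = 5.16587×10¹³ K⁴, so P_net = 3.28 W.

Net loss ≈ 3.28 W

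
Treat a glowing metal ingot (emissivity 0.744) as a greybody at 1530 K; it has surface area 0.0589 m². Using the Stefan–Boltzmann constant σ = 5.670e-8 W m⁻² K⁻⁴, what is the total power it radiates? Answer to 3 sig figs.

P ≈ 1.36×10⁴ W

Area A = 0.0589 m².
P = εσAT⁴ = 0.744 × 5.670×10⁻⁸ × 0.0589 × (1530)⁴ = 1.36×10⁴ W.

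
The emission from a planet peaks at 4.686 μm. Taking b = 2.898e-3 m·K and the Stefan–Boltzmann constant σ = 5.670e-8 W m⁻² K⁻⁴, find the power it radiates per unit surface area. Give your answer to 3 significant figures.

Wien's law: T = b/λ_max = 2.898×10⁻³/4.686×10⁻⁶ = 618.438 K.
Then I = σT⁴ = 5.670×10⁻⁸×(618.438)⁴ = 8.29×10³ W/m².

I ≈ 8.29×10³ W/m²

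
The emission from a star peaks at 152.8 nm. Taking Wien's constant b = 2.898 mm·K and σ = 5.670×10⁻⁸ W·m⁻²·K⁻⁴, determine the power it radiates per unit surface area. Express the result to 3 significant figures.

I ≈ 7.34×10⁹ W/m²

Wien's law: T = b/λ_max = 2.898×10⁻³/1.528×10⁻⁷ = 18966.0 K.
Then I = σT⁴ = 5.670×10⁻⁸×(18966.0)⁴ = 7.34×10⁹ W/m².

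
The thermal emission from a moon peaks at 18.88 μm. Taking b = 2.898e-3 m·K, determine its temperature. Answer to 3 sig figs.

Wien's law gives T = b/λ_max = (2.898×10⁻³ m·K)/(1.888×10⁻⁵ m) = 153 K.

T ≈ 153 K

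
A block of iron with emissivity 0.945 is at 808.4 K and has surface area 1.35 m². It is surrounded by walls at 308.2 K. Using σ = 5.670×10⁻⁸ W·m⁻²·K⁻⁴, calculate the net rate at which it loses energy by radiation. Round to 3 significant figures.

Area A = 1.35 m².
Net radiated power P_net = εσA(T⁴ − T₀⁴) = 0.945×5.670×10⁻⁸×1.35×(808.4⁴ − 308.2⁴).
T⁴ − T₀⁴ = 4.27076×10¹¹ − 9.02258×10⁹ = 4.18053×10¹¹ K⁴, so P_net = 3.02×10⁴ W.

Net loss ≈ 3.02×10⁴ W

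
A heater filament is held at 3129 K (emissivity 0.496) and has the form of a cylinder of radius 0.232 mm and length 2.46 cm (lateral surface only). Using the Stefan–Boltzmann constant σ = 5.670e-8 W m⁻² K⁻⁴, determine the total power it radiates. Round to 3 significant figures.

Lateral area A = 2πrL = 2π×2.32×10⁻⁴×0.0246 = 3.58594×10⁻⁵ m².
P = εσAT⁴ = 0.496 × 5.670×10⁻⁸ × 3.58594×10⁻⁵ × (3129)⁴ = 96.7 W.

P ≈ 96.7 W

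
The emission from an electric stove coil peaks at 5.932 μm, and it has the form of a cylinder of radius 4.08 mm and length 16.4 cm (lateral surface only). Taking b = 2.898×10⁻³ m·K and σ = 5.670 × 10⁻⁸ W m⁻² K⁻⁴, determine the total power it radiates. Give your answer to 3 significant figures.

Wien's law: T = b/λ_max = 2.898×10⁻³/5.932×10⁻⁶ = 488.537 K.
Lateral area A = 2πrL = 2π×4.08×10⁻³×0.164 = 4.20420×10⁻³ m².
Then P = σAT⁴ = 5.670×10⁻⁸×4.20420×10⁻³×(488.537)⁴ = 13.6 W.

P ≈ 13.6 W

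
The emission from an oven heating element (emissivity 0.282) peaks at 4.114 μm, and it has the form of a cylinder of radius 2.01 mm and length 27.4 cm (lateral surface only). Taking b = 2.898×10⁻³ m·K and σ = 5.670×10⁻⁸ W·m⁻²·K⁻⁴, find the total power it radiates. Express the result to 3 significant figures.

Wien's law: T = b/λ_max = 2.898×10⁻³/4.114×10⁻⁶ = 704.424 K.
Lateral area A = 2πrL = 2π×2.01×10⁻³×0.274 = 3.46040×10⁻³ m².
Then P = εσAT⁴ = 0.282×5.670×10⁻⁸×3.46040×10⁻³×(704.424)⁴ = 13.6 W.

P ≈ 13.6 W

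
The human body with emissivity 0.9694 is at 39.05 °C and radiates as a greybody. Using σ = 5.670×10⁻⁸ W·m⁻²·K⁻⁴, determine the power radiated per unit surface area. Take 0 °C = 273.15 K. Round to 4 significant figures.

I ≈ 522.2 W/m²

T = 39.05 °C + 273.15 = 312.20 K.
Stefan–Boltzmann: I = εσT⁴ = 0.9694 × 5.670×10⁻⁸ × (312.20)⁴ = 522.2 W/m².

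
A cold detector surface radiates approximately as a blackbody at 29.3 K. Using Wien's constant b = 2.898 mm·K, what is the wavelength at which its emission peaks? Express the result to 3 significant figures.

λ_max ≈ 98.9 μm

Wien's displacement law: λ_max = b/T = (2.898×10⁻³ m·K)/(29.3 K) = 9.891×10⁻⁵ m.
That is 98.9 μm, in the infrared range.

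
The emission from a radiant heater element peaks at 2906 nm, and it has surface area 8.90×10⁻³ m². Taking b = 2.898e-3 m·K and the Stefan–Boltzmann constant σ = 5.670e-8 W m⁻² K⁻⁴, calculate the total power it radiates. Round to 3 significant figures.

P ≈ 499 W

Wien's law: T = b/λ_max = 2.898×10⁻³/2.906×10⁻⁶ = 997.247 K.
Area A = 8.90×10⁻³ m².
Then P = σAT⁴ = 5.670×10⁻⁸×8.90×10⁻³×(997.247)⁴ = 499 W.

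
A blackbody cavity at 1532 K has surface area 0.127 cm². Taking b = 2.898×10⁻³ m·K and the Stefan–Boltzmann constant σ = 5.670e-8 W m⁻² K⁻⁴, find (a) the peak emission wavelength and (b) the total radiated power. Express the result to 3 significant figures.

(a) λ_max = b/T = 2.898×10⁻³/1532 = 1.892×10⁻⁶ m = 1.89 μm.
Area A = 0.127 cm² = 1.27×10⁻⁵ m².
(b) P = σAT⁴ = 5.670×10⁻⁸×1.27×10⁻⁵×(1532)⁴ = 3.97 W.

λ_max ≈ 1.89 μm; P ≈ 3.97 W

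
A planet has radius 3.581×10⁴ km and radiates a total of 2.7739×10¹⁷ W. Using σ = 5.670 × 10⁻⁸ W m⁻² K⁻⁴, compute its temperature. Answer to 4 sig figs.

T ≈ 132.0 K

Surface area A = 4πR² = 4π(3.581×10⁷ m)² = 1.61146×10¹⁶ m².
P = σAT⁴ ⇒ T = (P/(σA))^(1/4) = (2.7739×10¹⁷/(5.670×10⁻⁸×1.61146×10¹⁶))^(1/4) = 132.0 K.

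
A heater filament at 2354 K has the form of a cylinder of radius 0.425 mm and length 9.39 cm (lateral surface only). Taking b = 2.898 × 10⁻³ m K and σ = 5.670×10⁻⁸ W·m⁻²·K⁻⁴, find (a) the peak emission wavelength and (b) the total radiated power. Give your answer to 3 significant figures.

(a) λ_max = b/T = 2.898×10⁻³/2354 = 1.231×10⁻⁶ m = 1.23 μm.
Lateral area A = 2πrL = 2π×4.25×10⁻⁴×0.0939 = 2.50746×10⁻⁴ m².
(b) P = σAT⁴ = 5.670×10⁻⁸×2.50746×10⁻⁴×(2354)⁴ = 437 W.

λ_max ≈ 1.23 μm; P ≈ 437 W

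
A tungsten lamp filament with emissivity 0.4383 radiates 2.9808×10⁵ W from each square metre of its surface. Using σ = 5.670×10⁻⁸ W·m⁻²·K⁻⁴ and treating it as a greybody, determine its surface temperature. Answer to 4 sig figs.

I = εσT⁴, so T = (I/εσ)^(1/4) = (2.9808×10⁵/(0.4383×5.670×10⁻⁸))^(1/4) = 1861 K.

T ≈ 1861 K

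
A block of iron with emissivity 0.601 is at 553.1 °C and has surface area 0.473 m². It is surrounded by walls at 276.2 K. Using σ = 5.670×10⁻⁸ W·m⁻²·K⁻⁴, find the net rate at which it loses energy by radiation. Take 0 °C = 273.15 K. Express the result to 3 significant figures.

T = 553.1 °C + 273.15 = 826.25 K.
Area A = 0.473 m².
Net radiated power P_net = εσA(T⁴ − T₀⁴) = 0.601×5.670×10⁻⁸×0.473×(826.25⁴ − 276.2⁴).
T⁴ − T₀⁴ = 4.66064×10¹¹ − 5.81962×10⁹ = 4.60244×10¹¹ K⁴, so P_net = 7.42×10³ W.

Net loss ≈ 7.42×10³ W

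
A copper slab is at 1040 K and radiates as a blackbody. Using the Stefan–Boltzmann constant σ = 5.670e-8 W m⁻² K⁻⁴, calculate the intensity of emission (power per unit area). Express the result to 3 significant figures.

Stefan–Boltzmann: I = σT⁴ = 5.670×10⁻⁸ × (1040)⁴ = 6.63×10⁴ W/m².

I ≈ 6.63×10⁴ W/m²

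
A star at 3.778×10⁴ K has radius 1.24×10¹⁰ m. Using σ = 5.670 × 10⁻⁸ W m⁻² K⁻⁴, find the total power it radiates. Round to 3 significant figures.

P ≈ 2.23×10³² W

Surface area A = 4πR² = 4π(1.24×10¹⁰ m)² = 1.93221×10²¹ m².
P = σAT⁴ = 5.670×10⁻⁸ × 1.93221×10²¹ × (3.778×10⁴)⁴ = 2.23×10³² W.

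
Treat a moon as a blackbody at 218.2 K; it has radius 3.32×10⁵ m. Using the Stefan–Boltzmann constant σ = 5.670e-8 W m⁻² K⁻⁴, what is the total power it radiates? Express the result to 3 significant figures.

P ≈ 1.78×10¹⁴ W

Surface area A = 4πR² = 4π(3.32×10⁵ m)² = 1.38512×10¹² m².
P = σAT⁴ = 5.670×10⁻⁸ × 1.38512×10¹² × (218.2)⁴ = 1.78×10¹⁴ W.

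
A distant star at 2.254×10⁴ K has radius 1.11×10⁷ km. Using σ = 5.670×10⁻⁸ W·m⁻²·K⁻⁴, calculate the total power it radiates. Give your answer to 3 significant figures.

Surface area A = 4πR² = 4π(1.11×10¹⁰ m)² = 1.54830×10²¹ m².
P = σAT⁴ = 5.670×10⁻⁸ × 1.54830×10²¹ × (2.254×10⁴)⁴ = 2.27×10³¹ W.

P ≈ 2.27×10³¹ W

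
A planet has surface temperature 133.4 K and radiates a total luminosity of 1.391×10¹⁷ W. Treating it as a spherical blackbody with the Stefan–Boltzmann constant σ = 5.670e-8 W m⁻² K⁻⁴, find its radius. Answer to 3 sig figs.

R ≈ 2.48×10⁷ m

L = 4πR²σT⁴ ⇒ R = √(L/(4πσT⁴)).
σT⁴ = 17.9559 W/m², so R = √(1.391×10¹⁷/(4π×17.9559)) = 2.48×10⁷ m.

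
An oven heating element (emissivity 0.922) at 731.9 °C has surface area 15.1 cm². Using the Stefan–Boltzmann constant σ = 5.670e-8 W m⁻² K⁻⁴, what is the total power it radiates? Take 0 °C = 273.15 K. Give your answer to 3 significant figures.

P ≈ 80.5 W

T = 731.9 °C + 273.15 = 1005.05 K.
Area A = 15.1 cm² = 1.51×10⁻³ m².
P = εσAT⁴ = 0.922 × 5.670×10⁻⁸ × 1.51×10⁻³ × (1005.05)⁴ = 80.5 W.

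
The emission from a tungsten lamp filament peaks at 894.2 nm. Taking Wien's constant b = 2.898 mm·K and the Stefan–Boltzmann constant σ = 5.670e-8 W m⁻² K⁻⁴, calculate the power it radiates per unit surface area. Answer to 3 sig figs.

I ≈ 6.26×10⁶ W/m²

Wien's law: T = b/λ_max = 2.898×10⁻³/8.942×10⁻⁷ = 3240.89 K.
Then I = σT⁴ = 5.670×10⁻⁸×(3240.89)⁴ = 6.26×10⁶ W/m².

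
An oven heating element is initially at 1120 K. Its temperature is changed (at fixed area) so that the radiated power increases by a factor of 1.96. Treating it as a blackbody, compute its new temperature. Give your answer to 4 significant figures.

P ∝ T⁴, so T₂/T₁ = (P₂/P₁)^(1/4) = (1.96)^(1/4) = 1.18322.
T₂ = 1120 × 1.18322 = 1325 K.

T₂ ≈ 1325 K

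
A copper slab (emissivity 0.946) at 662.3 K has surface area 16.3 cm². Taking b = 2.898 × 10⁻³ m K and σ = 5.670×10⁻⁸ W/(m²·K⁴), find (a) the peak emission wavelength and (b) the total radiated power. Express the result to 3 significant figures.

(a) λ_max = b/T = 2.898×10⁻³/662.3 = 4.376×10⁻⁶ m = 4.38 μm.
Area A = 16.3 cm² = 1.63×10⁻³ m².
(b) P = εσAT⁴ = 0.946×5.670×10⁻⁸×1.63×10⁻³×(662.3)⁴ = 16.8 W.

λ_max ≈ 4.38 μm; P ≈ 16.8 W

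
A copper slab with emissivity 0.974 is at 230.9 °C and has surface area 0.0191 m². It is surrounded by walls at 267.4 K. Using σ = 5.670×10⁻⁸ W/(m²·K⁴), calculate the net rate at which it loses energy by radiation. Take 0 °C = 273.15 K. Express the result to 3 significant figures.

Net loss ≈ 62.7 W

T = 230.9 °C + 273.15 = 504.05 K.
Area A = 0.0191 m².
Net radiated power P_net = εσA(T⁴ − T₀⁴) = 0.974×5.670×10⁻⁸×0.0191×(504.05⁴ − 267.4⁴).
T⁴ − T₀⁴ = 6.45497×10¹⁰ − 5.11264×10⁹ = 5.94371×10¹⁰ K⁴, so P_net = 62.7 W.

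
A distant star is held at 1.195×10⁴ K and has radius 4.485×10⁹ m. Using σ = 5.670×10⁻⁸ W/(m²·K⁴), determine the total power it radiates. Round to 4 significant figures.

Surface area A = 4πR² = 4π(4.485×10⁹ m)² = 2.52775×10²⁰ m².
P = σAT⁴ = 5.670×10⁻⁸ × 2.52775×10²⁰ × (1.195×10⁴)⁴ = 2.923×10²⁹ W.

P ≈ 2.923×10²⁹ W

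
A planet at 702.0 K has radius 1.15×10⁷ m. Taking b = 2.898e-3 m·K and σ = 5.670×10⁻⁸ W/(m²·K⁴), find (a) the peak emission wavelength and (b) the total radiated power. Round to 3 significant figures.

(a) λ_max = b/T = 2.898×10⁻³/702.0 = 4.128×10⁻⁶ m = 4.13 μm.
Surface area A = 4πR² = 4π(1.15×10⁷ m)² = 1.66190×10¹⁵ m².
(b) P = σAT⁴ = 5.670×10⁻⁸×1.66190×10¹⁵×(702.0)⁴ = 2.29×10¹⁹ W.

λ_max ≈ 4.13 μm; P ≈ 2.29×10¹⁹ W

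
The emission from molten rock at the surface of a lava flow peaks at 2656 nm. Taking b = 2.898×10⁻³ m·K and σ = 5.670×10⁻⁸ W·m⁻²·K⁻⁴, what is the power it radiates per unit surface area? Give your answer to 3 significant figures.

I ≈ 8.04×10⁴ W/m²

Wien's law: T = b/λ_max = 2.898×10⁻³/2.656×10⁻⁶ = 1091.11 K.
Then I = σT⁴ = 5.670×10⁻⁸×(1091.11)⁴ = 8.04×10⁴ W/m².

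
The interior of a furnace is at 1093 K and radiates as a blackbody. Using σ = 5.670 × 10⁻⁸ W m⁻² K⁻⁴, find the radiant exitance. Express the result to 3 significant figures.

Stefan–Boltzmann: I = σT⁴ = 5.670×10⁻⁸ × (1093)⁴ = 8.09×10⁴ W/m².

I ≈ 8.09×10⁴ W/m²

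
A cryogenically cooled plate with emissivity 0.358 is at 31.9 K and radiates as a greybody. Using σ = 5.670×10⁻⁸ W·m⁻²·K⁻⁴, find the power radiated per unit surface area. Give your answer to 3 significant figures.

I ≈ 0.0210 W/m²

Stefan–Boltzmann: I = εσT⁴ = 0.358 × 5.670×10⁻⁸ × (31.9)⁴ = 0.0210 W/m².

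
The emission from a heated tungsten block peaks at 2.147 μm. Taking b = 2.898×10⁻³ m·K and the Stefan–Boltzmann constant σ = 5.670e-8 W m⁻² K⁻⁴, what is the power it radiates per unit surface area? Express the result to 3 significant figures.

I ≈ 1.88×10⁵ W/m²

Wien's law: T = b/λ_max = 2.898×10⁻³/2.147×10⁻⁶ = 1349.79 K.
Then I = σT⁴ = 5.670×10⁻⁸×(1349.79)⁴ = 1.88×10⁵ W/m².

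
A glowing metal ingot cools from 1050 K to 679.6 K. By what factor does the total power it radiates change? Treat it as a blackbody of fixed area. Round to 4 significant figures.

P ∝ T⁴, so P₂/P₁ = (T₂/T₁)⁴ = (679.6/1050)⁴ = (0.647238)⁴ = 0.1755.

P₂/P₁ ≈ 0.1755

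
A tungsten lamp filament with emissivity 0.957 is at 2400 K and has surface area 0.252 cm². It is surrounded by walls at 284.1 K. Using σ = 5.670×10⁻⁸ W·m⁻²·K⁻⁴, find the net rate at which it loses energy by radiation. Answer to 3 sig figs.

Net loss ≈ 45.4 W

Area A = 0.252 cm² = 2.52×10⁻⁵ m².
Net radiated power P_net = εσA(T⁴ − T₀⁴) = 0.957×5.670×10⁻⁸×2.52×10⁻⁵×(2400⁴ − 284.1⁴).
T⁴ − T₀⁴ = 3.31776×10¹³ − 6.51456×10⁹ = 3.31711×10¹³ K⁴, so P_net = 45.4 W.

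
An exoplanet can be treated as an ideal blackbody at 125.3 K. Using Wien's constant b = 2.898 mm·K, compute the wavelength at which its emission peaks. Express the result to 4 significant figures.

Wien's displacement law: λ_max = b/T = (2.898×10⁻³ m·K)/(125.3 K) = 2.3128×10⁻⁵ m.
That is 23.13 μm, in the infrared range.

λ_max ≈ 23.13 μm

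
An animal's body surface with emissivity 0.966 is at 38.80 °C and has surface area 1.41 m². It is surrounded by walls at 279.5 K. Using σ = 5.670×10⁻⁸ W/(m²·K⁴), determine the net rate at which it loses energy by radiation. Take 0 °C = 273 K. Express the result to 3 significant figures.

Net loss ≈ 259 W

T = 38.80 °C + 273 = 311.80 K.
Area A = 1.41 m².
Net radiated power P_net = εσA(T⁴ − T₀⁴) = 0.966×5.670×10⁻⁸×1.41×(311.80⁴ − 279.5⁴).
T⁴ − T₀⁴ = 9.45158×10⁹ − 6.10277×10⁹ = 3.34881×10⁹ K⁴, so P_net = 259 W.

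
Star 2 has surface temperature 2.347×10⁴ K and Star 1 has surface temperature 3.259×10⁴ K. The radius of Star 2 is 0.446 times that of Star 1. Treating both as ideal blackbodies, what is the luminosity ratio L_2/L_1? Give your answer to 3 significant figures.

L ∝ R²T⁴, so L_2/L_1 = (R_2/R_1)²(T_2/T_1)⁴ = (0.446)² × (2.347×10⁴/3.259×10⁴)⁴ = 0.198916 × 0.268977 = 0.0535.

L_2/L_1 ≈ 0.0535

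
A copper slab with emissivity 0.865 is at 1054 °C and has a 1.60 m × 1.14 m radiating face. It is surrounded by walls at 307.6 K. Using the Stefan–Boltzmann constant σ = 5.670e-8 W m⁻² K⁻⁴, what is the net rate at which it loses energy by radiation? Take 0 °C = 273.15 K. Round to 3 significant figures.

Net loss ≈ 2.77×10⁵ W

T = 1054 °C + 273.15 = 1327.15 K.
Area A = 1.60 × 1.14 = 1.824 m².
Net radiated power P_net = εσA(T⁴ − T₀⁴) = 0.865×5.670×10⁻⁸×1.824×(1327.15⁴ − 307.6⁴).
T⁴ − T₀⁴ = 3.10227×10¹² − 8.95252×10⁹ = 3.09332×10¹² K⁴, so P_net = 2.77×10⁵ W.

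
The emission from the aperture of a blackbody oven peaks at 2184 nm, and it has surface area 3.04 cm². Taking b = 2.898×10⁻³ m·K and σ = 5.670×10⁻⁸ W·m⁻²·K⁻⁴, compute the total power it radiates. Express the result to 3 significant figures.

P ≈ 53.4 W

Wien's law: T = b/λ_max = 2.898×10⁻³/2.184×10⁻⁶ = 1326.92 K.
Area A = 3.04 cm² = 3.04×10⁻⁴ m².
Then P = σAT⁴ = 5.670×10⁻⁸×3.04×10⁻⁴×(1326.92)⁴ = 53.4 W.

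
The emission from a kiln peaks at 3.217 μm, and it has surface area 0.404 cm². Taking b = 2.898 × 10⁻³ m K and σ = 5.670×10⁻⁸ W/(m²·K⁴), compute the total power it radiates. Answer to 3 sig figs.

Wien's law: T = b/λ_max = 2.898×10⁻³/3.217×10⁻⁶ = 900.839 K.
Area A = 0.404 cm² = 4.04×10⁻⁵ m².
Then P = σAT⁴ = 5.670×10⁻⁸×4.04×10⁻⁵×(900.839)⁴ = 1.51 W.

P ≈ 1.51 W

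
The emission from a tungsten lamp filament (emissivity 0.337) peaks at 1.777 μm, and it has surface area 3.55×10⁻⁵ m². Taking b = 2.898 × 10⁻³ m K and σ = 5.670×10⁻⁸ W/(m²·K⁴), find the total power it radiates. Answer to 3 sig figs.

Wien's law: T = b/λ_max = 2.898×10⁻³/1.777×10⁻⁶ = 1630.84 K.
Area A = 3.55×10⁻⁵ m².
Then P = εσAT⁴ = 0.337×5.670×10⁻⁸×3.55×10⁻⁵×(1630.84)⁴ = 4.80 W.

P ≈ 4.80 W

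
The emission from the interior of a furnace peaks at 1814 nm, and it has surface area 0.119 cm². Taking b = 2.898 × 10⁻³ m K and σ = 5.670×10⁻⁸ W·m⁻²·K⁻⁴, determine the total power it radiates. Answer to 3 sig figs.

P ≈ 4.40 W

Wien's law: T = b/λ_max = 2.898×10⁻³/1.814×10⁻⁶ = 1597.57 K.
Area A = 0.119 cm² = 1.19×10⁻⁵ m².
Then P = σAT⁴ = 5.670×10⁻⁸×1.19×10⁻⁵×(1597.57)⁴ = 4.40 W.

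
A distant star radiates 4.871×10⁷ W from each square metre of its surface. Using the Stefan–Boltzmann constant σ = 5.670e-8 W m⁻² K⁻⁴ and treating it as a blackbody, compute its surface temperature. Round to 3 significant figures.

T ≈ 5.41×10³ K

I = σT⁴, so T = (I/σ)^(1/4) = (4.871×10⁷/(5.670×10⁻⁸))^(1/4) = 5.41×10³ K.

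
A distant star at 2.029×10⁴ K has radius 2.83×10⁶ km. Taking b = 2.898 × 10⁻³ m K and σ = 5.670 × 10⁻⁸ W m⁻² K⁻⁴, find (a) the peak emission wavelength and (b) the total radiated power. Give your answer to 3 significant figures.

(a) λ_max = b/T = 2.898×10⁻³/2.029×10⁴ = 1.428×10⁻⁷ m = 143 nm.
Surface area A = 4πR² = 4π(2.83×10⁹ m)² = 1.00643×10²⁰ m².
(b) P = σAT⁴ = 5.670×10⁻⁸×1.00643×10²⁰×(2.029×10⁴)⁴ = 9.67×10²⁹ W.

λ_max ≈ 143 nm; P ≈ 9.67×10²⁹ W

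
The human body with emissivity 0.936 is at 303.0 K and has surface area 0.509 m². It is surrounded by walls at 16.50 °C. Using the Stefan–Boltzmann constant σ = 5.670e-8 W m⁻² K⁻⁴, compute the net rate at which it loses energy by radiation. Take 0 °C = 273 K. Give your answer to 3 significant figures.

Net loss ≈ 37.9 W

Surroundings: T = 16.50 °C + 273 = 289.50 K.
Area A = 0.509 m².
Net radiated power P_net = εσA(T⁴ − T₀⁴) = 0.936×5.670×10⁻⁸×0.509×(303.0⁴ − 289.50⁴).
T⁴ − T₀⁴ = 8.42889×10⁹ − 7.02416×10⁹ = 1.40473×10⁹ K⁴, so P_net = 37.9 W.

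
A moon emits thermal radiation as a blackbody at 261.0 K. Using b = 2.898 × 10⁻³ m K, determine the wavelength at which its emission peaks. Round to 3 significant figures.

λ_max ≈ 11.1 μm

Wien's displacement law: λ_max = b/T = (2.898×10⁻³ m·K)/(261.0 K) = 1.110×10⁻⁵ m.
That is 11.1 μm, in the infrared range.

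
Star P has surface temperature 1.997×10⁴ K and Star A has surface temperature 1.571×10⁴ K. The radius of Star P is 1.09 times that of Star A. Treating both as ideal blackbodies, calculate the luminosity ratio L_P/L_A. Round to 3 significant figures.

L_P/L_A ≈ 3.10

L ∝ R²T⁴, so L_P/L_A = (R_P/R_A)²(T_P/T_A)⁴ = (1.09)² × (1.997×10⁴/1.571×10⁴)⁴ = 1.1881 × 2.61100 = 3.10.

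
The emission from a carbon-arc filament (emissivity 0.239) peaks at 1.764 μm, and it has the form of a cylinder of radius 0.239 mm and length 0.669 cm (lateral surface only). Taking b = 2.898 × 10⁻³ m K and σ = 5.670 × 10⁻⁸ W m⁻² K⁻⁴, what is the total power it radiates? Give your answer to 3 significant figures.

Wien's law: T = b/λ_max = 2.898×10⁻³/1.764×10⁻⁶ = 1642.86 K.
Lateral area A = 2πrL = 2π×2.39×10⁻⁴×6.69×10⁻³ = 1.00462×10⁻⁵ m².
Then P = εσAT⁴ = 0.239×5.670×10⁻⁸×1.00462×10⁻⁵×(1642.86)⁴ = 0.992 W.

P ≈ 0.992 W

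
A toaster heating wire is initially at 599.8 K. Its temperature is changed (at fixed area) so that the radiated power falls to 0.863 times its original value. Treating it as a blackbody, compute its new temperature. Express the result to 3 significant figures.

T₂ ≈ 578 K

P ∝ T⁴, so T₂/T₁ = (P₂/P₁)^(1/4) = (0.863)^(1/4) = 0.963835.
T₂ = 599.8 × 0.963835 = 578 K.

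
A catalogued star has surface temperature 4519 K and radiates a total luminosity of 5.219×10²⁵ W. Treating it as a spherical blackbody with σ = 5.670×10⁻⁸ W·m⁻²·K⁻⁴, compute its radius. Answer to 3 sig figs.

L = 4πR²σT⁴ ⇒ R = √(L/(4πσT⁴)).
σT⁴ = 2.36457×10⁷ W/m², so R = √(5.219×10²⁵/(4π×2.36457×10⁷)) = 4.19×10⁸ m.

R ≈ 4.19×10⁸ m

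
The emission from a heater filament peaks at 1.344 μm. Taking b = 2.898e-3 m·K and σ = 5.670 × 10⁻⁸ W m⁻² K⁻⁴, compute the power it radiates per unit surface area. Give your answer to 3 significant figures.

I ≈ 1.23×10⁶ W/m²

Wien's law: T = b/λ_max = 2.898×10⁻³/1.344×10⁻⁶ = 2156.25 K.
Then I = σT⁴ = 5.670×10⁻⁸×(2156.25)⁴ = 1.23×10⁶ W/m².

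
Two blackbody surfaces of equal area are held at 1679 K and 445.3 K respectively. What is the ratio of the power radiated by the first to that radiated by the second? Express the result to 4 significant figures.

P₁/P₂ ≈ 202.1

With equal areas, P₁/P₂ = (T₁/T₂)⁴ = (1679/445.3)⁴ = 202.1.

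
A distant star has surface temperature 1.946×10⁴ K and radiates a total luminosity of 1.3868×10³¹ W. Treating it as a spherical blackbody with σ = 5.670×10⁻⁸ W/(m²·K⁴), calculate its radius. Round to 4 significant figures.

L = 4πR²σT⁴ ⇒ R = √(L/(4πσT⁴)).
σT⁴ = 8.13120×10⁹ W/m², so R = √(1.3868×10³¹/(4π×8.13120×10⁹)) = 1.165×10¹⁰ m.

R ≈ 1.165×10¹⁰ m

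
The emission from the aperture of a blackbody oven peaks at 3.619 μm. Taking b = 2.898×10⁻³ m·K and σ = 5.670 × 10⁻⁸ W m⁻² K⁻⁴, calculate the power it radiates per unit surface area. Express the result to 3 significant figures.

I ≈ 2.33×10⁴ W/m²

Wien's law: T = b/λ_max = 2.898×10⁻³/3.619×10⁻⁶ = 800.774 K.
Then I = σT⁴ = 5.670×10⁻⁸×(800.774)⁴ = 2.33×10⁴ W/m².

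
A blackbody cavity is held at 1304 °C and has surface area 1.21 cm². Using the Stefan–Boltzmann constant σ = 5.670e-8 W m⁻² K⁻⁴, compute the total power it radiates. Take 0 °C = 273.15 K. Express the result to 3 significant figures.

P ≈ 42.4 W

T = 1304 °C + 273.15 = 1577.15 K.
Area A = 1.21 cm² = 1.21×10⁻⁴ m².
P = σAT⁴ = 5.670×10⁻⁸ × 1.21×10⁻⁴ × (1577.15)⁴ = 42.4 W.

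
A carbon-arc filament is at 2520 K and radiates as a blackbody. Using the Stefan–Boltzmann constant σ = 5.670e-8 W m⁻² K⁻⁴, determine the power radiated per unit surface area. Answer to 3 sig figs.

I ≈ 2.29×10⁶ W/m²

Stefan–Boltzmann: I = σT⁴ = 5.670×10⁻⁸ × (2520)⁴ = 2.29×10⁶ W/m².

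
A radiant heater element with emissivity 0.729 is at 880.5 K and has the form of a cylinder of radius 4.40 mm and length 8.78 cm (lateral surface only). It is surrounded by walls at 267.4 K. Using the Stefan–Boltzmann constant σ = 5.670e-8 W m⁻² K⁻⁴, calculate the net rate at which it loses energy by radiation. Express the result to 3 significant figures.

Net loss ≈ 59.8 W

Lateral area A = 2πrL = 2π×4.40×10⁻³×0.0878 = 2.42732×10⁻³ m².
Net radiated power P_net = εσA(T⁴ − T₀⁴) = 0.729×5.670×10⁻⁸×2.42732×10⁻³×(880.5⁴ − 267.4⁴).
T⁴ − T₀⁴ = 6.01059×10¹¹ − 5.11264×10⁹ = 5.95946×10¹¹ K⁴, so P_net = 59.8 W.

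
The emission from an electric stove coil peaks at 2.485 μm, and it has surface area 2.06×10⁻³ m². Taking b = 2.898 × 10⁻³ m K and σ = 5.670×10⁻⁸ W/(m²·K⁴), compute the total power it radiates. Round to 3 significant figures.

P ≈ 216 W

Wien's law: T = b/λ_max = 2.898×10⁻³/2.485×10⁻⁶ = 1166.20 K.
Area A = 2.06×10⁻³ m².
Then P = σAT⁴ = 5.670×10⁻⁸×2.06×10⁻³×(1166.20)⁴ = 216 W.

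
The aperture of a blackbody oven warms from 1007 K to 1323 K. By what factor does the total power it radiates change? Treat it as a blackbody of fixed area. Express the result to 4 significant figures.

P₂/P₁ ≈ 2.979

P ∝ T⁴, so P₂/P₁ = (T₂/T₁)⁴ = (1323/1007)⁴ = (1.31380)⁴ = 2.979.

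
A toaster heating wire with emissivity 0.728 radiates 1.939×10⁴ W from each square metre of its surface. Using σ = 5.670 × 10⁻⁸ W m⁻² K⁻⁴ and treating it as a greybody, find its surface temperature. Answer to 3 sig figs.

T ≈ 828 K

I = εσT⁴, so T = (I/εσ)^(1/4) = (1.939×10⁴/(0.728×5.670×10⁻⁸))^(1/4) = 828 K.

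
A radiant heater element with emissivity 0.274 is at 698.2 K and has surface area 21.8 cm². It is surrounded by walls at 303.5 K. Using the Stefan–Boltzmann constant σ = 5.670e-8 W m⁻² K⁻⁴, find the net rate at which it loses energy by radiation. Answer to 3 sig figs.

Net loss ≈ 7.76 W

Area A = 21.8 cm² = 2.18×10⁻³ m².
Net radiated power P_net = εσA(T⁴ − T₀⁴) = 0.274×5.670×10⁻⁸×2.18×10⁻³×(698.2⁴ − 303.5⁴).
T⁴ − T₀⁴ = 2.37640×10¹¹ − 8.48467×10⁹ = 2.29155×10¹¹ K⁴, so P_net = 7.76 W.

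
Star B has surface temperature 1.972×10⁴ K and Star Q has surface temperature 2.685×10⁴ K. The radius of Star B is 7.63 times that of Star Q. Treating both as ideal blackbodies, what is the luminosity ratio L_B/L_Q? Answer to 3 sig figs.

L ∝ R²T⁴, so L_B/L_Q = (R_B/R_Q)²(T_B/T_Q)⁴ = (7.63)² × (1.972×10⁴/2.685×10⁴)⁴ = 58.2169 × 0.290972 = 16.9.

L_B/L_Q ≈ 16.9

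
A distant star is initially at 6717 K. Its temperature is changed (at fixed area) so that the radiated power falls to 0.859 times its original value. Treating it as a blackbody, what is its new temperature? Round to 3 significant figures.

P ∝ T⁴, so T₂/T₁ = (P₂/P₁)^(1/4) = (0.859)^(1/4) = 0.962716.
T₂ = 6717 × 0.962716 = 6.47×10³ K.

T₂ ≈ 6.47×10³ K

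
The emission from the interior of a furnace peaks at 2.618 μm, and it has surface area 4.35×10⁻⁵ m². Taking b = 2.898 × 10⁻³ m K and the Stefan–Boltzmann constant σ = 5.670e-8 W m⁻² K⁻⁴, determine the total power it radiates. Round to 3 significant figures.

Wien's law: T = b/λ_max = 2.898×10⁻³/2.618×10⁻⁶ = 1106.95 K.
Area A = 4.35×10⁻⁵ m².
Then P = σAT⁴ = 5.670×10⁻⁸×4.35×10⁻⁵×(1106.95)⁴ = 3.70 W.

P ≈ 3.70 W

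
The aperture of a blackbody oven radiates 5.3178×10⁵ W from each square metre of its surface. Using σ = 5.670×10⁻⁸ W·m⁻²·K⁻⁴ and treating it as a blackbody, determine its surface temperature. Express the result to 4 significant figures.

T ≈ 1750 K

I = σT⁴, so T = (I/σ)^(1/4) = (5.3178×10⁵/(5.670×10⁻⁸))^(1/4) = 1750 K.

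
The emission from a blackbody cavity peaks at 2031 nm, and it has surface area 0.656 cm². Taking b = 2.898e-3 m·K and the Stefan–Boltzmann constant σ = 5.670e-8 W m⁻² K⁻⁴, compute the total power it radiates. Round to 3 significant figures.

P ≈ 15.4 W

Wien's law: T = b/λ_max = 2.898×10⁻³/2.031×10⁻⁶ = 1426.88 K.
Area A = 0.656 cm² = 6.56×10⁻⁵ m².
Then P = σAT⁴ = 5.670×10⁻⁸×6.56×10⁻⁵×(1426.88)⁴ = 15.4 W.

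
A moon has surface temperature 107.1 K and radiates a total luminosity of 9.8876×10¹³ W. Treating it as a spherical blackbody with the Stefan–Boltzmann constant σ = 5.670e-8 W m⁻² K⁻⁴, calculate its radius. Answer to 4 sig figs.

R ≈ 1.027×10⁶ m

L = 4πR²σT⁴ ⇒ R = √(L/(4πσT⁴)).
σT⁴ = 7.46004 W/m², so R = √(9.8876×10¹³/(4π×7.46004)) = 1.027×10⁶ m.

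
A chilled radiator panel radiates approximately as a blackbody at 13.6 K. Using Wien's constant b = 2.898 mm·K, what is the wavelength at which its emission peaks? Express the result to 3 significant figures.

λ_max ≈ 0.213 mm

Wien's displacement law: λ_max = b/T = (2.898×10⁻³ m·K)/(13.6 K) = 2.131×10⁻⁴ m.
That is 0.213 mm, in the infrared range.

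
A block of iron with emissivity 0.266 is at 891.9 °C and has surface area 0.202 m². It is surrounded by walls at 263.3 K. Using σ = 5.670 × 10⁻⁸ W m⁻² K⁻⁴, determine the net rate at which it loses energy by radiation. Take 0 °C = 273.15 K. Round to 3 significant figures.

Net loss ≈ 5.60×10³ W

T = 891.9 °C + 273.15 = 1165.05 K.
Area A = 0.202 m².
Net radiated power P_net = εσA(T⁴ − T₀⁴) = 0.266×5.670×10⁻⁸×0.202×(1165.05⁴ − 263.3⁴).
T⁴ − T₀⁴ = 1.84238×10¹² − 4.80622×10⁹ = 1.83757×10¹² K⁴, so P_net = 5.60×10³ W.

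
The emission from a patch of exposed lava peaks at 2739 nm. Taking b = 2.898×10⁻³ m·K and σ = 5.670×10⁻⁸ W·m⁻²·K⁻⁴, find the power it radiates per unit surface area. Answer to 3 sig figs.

Wien's law: T = b/λ_max = 2.898×10⁻³/2.739×10⁻⁶ = 1058.05 K.
Then I = σT⁴ = 5.670×10⁻⁸×(1058.05)⁴ = 7.11×10⁴ W/m².

I ≈ 7.11×10⁴ W/m²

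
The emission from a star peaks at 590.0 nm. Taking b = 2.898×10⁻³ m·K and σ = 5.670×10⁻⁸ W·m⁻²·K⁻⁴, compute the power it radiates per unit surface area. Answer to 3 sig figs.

Wien's law: T = b/λ_max = 2.898×10⁻³/5.900×10⁻⁷ = 4911.86 K.
Then I = σT⁴ = 5.670×10⁻⁸×(4911.86)⁴ = 3.30×10⁷ W/m².

I ≈ 3.30×10⁷ W/m²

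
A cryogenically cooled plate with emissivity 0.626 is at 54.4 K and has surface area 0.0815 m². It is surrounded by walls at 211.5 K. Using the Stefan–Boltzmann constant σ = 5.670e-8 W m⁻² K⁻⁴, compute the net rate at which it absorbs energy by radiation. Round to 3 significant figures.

Area A = 0.0815 m².
Net radiated power P_net = εσA(T⁴ − T₀⁴) = 0.626×5.670×10⁻⁸×0.0815×(54.4⁴ − 211.5⁴).
T⁴ − T₀⁴ = 8.75781×10⁶ − 2.00097×10⁹ = -1.99221×10⁹ K⁴, so P_net = -5.76 W — negative, meaning a net gain of 5.76 W.

Net gain ≈ 5.76 W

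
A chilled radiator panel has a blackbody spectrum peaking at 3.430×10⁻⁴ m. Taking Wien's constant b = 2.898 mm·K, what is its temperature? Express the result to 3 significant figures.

Wien's law gives T = b/λ_max = (2.898×10⁻³ m·K)/(3.430×10⁻⁴ m) = 8.45 K.

T ≈ 8.45 K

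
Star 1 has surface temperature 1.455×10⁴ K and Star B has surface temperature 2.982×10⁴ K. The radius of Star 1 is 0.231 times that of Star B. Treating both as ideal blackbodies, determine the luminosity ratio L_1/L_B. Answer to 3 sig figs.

L_1/L_B ≈ 3.02×10⁻³

L ∝ R²T⁴, so L_1/L_B = (R_1/R_B)²(T_1/T_B)⁴ = (0.231)² × (1.455×10⁴/2.982×10⁴)⁴ = 0.053361 × 0.0566789 = 3.02×10⁻³.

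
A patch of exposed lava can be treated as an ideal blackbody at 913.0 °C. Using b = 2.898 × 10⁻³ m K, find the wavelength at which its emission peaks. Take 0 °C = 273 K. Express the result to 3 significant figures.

λ_max ≈ 2.44×10³ nm

T = 913.0 °C + 273 = 1186.0 K.
Wien's displacement law: λ_max = b/T = (2.898×10⁻³ m·K)/(1186.0 K) = 2.444×10⁻⁶ m.
That is 2.44×10³ nm, in the infrared range.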